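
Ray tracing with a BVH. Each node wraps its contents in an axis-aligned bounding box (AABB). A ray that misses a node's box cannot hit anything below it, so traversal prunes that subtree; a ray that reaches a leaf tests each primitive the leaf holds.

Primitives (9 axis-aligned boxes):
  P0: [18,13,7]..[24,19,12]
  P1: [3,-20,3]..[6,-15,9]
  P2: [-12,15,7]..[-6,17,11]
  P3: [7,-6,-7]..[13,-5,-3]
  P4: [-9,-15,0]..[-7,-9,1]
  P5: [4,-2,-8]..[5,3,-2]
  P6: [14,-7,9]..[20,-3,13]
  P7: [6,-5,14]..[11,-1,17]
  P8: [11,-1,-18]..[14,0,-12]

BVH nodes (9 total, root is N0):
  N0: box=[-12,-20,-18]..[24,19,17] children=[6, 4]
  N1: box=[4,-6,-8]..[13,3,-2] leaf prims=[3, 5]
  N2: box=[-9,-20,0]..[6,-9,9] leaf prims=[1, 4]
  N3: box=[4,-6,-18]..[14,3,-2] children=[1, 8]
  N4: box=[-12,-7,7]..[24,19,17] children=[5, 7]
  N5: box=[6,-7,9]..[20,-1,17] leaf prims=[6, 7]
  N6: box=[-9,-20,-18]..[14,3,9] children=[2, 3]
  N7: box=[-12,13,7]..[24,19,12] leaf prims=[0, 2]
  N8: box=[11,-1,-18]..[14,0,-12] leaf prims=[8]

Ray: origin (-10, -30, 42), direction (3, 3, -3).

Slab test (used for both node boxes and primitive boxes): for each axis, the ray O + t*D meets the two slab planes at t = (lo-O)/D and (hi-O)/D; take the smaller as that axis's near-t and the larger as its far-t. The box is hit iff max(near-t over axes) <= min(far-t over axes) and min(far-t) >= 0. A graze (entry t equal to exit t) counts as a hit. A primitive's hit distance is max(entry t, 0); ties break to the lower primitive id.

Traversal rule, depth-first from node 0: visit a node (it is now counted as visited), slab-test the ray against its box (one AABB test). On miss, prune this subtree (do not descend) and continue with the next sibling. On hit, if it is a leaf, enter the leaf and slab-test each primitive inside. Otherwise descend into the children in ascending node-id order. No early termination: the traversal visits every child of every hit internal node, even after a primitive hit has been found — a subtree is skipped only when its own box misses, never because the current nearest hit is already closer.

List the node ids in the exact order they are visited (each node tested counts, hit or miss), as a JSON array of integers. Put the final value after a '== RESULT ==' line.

Traverse from the root:
N0 x:[-2/3,34/3] y:[10/3,49/3] z:[25/3,20] -> hit [25/3,34/3], descend [4, 6]
  N4 x:[-2/3,34/3] y:[23/3,49/3] z:[25/3,35/3] -> hit [25/3,34/3], descend [5, 7]
    N5 x:[16/3,10] y:[23/3,29/3] z:[25/3,11] -> hit [25/3,29/3] leaf, test {P6(miss), P7(miss)}
    N7 x:[-2/3,34/3] y:[43/3,49/3] z:[10,35/3] -> miss, prune
  N6 x:[1/3,8] y:[10/3,11] z:[11,20] -> miss, prune

5 AABB tests over nodes [0, 4, 5, 7, 6]; 1 leaf entered; closest miss.

== RESULT ==
[0, 4, 5, 7, 6]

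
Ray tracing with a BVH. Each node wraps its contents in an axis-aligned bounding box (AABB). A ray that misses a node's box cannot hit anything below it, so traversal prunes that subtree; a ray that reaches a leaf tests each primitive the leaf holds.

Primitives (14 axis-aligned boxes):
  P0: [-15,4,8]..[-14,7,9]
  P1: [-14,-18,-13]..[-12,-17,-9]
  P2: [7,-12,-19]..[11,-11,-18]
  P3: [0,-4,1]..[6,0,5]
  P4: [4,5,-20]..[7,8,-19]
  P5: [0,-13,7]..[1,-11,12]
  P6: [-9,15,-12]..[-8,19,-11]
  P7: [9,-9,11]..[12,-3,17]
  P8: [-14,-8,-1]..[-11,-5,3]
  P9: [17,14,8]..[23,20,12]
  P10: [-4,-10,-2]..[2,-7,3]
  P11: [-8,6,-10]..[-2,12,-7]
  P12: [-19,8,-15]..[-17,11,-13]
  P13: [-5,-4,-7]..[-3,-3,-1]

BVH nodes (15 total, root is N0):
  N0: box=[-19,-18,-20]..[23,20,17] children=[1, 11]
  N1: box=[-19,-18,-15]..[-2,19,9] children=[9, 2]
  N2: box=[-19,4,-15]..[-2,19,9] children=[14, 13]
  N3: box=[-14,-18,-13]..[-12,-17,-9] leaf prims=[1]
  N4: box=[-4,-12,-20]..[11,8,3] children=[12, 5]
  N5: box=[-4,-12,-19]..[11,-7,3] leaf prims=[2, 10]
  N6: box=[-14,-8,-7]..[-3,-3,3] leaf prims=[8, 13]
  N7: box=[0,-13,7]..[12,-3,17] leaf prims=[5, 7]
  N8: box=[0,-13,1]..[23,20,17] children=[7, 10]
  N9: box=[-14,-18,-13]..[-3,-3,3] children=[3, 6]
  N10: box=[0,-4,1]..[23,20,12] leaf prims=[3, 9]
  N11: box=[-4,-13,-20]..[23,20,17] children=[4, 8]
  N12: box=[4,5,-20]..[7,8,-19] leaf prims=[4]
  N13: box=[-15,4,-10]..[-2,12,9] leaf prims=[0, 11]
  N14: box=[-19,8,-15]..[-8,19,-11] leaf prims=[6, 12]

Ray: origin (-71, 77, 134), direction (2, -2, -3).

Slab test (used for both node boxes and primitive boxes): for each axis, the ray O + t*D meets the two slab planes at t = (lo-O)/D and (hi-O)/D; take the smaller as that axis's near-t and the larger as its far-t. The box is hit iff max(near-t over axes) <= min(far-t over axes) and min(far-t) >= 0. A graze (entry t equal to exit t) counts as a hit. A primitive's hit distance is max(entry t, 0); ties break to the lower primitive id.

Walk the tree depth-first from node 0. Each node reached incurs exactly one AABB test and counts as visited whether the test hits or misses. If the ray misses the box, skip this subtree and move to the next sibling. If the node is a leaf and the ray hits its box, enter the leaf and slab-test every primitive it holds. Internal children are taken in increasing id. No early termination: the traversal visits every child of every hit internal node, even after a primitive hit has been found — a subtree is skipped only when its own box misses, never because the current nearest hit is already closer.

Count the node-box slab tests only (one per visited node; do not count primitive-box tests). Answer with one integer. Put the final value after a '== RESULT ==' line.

Walk:
N0 x:[26,47] y:[57/2,95/2] z:[39,154/3] -> hit [39,47], descend [1, 11]
  N1 x:[26,69/2] y:[29,95/2] z:[125/3,149/3] -> miss, prune
  N11 x:[67/2,47] y:[57/2,45] z:[39,154/3] -> hit [39,45], descend [4, 8]
    N4 x:[67/2,41] y:[69/2,89/2] z:[131/3,154/3] -> miss, prune
    N8 x:[71/2,47] y:[57/2,45] z:[39,133/3] -> hit [39,133/3], descend [7, 10]
      N7 x:[71/2,83/2] y:[40,45] z:[39,127/3] -> hit [40,83/2] leaf, test {P5(miss), P7@t=40}
      N10 x:[71/2,47] y:[57/2,81/2] z:[122/3,133/3] -> miss, prune

Visited [0, 1, 11, 4, 8, 7, 10]. Tests: 7 box, 1 leaf. Nearest: P7.

== RESULT ==
7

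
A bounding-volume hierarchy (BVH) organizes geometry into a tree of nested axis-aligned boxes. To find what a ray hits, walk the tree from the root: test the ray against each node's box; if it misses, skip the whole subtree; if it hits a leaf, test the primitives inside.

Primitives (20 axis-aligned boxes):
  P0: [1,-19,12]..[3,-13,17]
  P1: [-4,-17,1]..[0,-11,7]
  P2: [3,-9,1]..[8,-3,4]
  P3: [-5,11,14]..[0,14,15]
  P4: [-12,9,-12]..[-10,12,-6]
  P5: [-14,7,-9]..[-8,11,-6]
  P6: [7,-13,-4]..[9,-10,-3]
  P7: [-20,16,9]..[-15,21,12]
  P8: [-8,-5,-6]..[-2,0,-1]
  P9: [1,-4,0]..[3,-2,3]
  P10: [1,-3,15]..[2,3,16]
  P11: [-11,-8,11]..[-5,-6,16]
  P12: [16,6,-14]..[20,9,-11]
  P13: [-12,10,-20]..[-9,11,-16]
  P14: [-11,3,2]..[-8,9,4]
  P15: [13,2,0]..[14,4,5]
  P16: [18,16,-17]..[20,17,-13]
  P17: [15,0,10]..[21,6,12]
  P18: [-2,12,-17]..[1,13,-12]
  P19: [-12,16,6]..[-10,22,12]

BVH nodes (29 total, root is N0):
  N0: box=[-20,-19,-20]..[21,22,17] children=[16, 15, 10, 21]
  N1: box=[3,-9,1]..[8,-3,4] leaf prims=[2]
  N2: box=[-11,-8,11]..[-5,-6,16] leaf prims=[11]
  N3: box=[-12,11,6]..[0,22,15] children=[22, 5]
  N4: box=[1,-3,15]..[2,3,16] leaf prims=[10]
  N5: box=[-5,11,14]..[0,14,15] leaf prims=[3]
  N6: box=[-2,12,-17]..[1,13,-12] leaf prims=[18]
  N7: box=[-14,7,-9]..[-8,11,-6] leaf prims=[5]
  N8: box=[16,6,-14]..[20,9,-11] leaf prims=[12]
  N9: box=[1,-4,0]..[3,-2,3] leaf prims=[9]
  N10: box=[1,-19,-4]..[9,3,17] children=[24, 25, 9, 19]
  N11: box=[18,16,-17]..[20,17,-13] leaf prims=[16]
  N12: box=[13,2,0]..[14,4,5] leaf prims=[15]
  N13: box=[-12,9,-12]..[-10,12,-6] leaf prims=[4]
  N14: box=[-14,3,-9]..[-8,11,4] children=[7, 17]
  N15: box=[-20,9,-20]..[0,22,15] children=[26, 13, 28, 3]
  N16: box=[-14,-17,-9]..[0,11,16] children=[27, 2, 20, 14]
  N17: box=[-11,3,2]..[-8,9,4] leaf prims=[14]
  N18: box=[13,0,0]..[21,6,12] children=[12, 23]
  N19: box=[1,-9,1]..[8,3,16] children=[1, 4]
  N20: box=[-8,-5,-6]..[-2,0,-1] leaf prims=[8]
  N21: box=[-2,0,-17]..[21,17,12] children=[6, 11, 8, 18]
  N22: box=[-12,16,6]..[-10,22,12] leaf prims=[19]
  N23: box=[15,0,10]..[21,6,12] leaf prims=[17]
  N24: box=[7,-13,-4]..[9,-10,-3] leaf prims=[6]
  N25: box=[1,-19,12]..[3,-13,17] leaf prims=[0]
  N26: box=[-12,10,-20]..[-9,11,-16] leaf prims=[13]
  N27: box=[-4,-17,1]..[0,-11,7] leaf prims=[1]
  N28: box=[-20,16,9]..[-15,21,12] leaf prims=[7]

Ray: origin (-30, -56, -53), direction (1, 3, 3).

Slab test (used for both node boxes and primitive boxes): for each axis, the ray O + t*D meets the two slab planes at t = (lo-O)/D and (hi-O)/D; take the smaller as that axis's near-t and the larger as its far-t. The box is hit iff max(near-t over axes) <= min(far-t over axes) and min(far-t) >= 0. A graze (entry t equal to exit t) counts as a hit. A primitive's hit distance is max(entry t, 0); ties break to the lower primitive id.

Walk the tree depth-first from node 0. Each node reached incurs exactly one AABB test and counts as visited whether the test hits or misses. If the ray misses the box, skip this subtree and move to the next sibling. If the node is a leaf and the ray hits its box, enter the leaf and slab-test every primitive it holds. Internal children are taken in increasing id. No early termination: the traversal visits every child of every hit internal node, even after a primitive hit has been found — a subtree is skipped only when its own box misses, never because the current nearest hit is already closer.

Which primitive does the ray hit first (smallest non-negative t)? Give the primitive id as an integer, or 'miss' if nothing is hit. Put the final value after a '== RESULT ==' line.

Walk:
N0 x:[10,51] y:[37/3,26] z:[11,70/3] -> hit [37/3,70/3], descend [10, 15, 16, 21]
  N10 x:[31,39] y:[37/3,59/3] z:[49/3,70/3] -> miss, prune
  N15 x:[10,30] y:[65/3,26] z:[11,68/3] -> hit [65/3,68/3], descend [3, 13, 26, 28]
    N3 x:[18,30] y:[67/3,26] z:[59/3,68/3] -> hit [67/3,68/3], descend [5, 22]
      N5 x:[25,30] y:[67/3,70/3] z:[67/3,68/3] -> miss, prune
      N22 x:[18,20] y:[24,26] z:[59/3,65/3] -> miss, prune
    N13 x:[18,20] y:[65/3,68/3] z:[41/3,47/3] -> miss, prune
    N26 x:[18,21] y:[22,67/3] z:[11,37/3] -> miss, prune
    N28 x:[10,15] y:[24,77/3] z:[62/3,65/3] -> miss, prune
  N16 x:[16,30] y:[13,67/3] z:[44/3,23] -> hit [16,67/3], descend [2, 14, 20, 27]
    N2 x:[19,25] y:[16,50/3] z:[64/3,23] -> miss, prune
    N14 x:[16,22] y:[59/3,67/3] z:[44/3,19] -> miss, prune
    N20 x:[22,28] y:[17,56/3] z:[47/3,52/3] -> miss, prune
    N27 x:[26,30] y:[13,15] z:[18,20] -> miss, prune
  N21 x:[28,51] y:[56/3,73/3] z:[12,65/3] -> miss, prune

order=[0, 10, 15, 3, 5, 22, 13, 26, 28, 16, 2, 14, 20, 27, 21]  |boxes|=15  |leaves|=0  hit=miss

== RESULT ==
miss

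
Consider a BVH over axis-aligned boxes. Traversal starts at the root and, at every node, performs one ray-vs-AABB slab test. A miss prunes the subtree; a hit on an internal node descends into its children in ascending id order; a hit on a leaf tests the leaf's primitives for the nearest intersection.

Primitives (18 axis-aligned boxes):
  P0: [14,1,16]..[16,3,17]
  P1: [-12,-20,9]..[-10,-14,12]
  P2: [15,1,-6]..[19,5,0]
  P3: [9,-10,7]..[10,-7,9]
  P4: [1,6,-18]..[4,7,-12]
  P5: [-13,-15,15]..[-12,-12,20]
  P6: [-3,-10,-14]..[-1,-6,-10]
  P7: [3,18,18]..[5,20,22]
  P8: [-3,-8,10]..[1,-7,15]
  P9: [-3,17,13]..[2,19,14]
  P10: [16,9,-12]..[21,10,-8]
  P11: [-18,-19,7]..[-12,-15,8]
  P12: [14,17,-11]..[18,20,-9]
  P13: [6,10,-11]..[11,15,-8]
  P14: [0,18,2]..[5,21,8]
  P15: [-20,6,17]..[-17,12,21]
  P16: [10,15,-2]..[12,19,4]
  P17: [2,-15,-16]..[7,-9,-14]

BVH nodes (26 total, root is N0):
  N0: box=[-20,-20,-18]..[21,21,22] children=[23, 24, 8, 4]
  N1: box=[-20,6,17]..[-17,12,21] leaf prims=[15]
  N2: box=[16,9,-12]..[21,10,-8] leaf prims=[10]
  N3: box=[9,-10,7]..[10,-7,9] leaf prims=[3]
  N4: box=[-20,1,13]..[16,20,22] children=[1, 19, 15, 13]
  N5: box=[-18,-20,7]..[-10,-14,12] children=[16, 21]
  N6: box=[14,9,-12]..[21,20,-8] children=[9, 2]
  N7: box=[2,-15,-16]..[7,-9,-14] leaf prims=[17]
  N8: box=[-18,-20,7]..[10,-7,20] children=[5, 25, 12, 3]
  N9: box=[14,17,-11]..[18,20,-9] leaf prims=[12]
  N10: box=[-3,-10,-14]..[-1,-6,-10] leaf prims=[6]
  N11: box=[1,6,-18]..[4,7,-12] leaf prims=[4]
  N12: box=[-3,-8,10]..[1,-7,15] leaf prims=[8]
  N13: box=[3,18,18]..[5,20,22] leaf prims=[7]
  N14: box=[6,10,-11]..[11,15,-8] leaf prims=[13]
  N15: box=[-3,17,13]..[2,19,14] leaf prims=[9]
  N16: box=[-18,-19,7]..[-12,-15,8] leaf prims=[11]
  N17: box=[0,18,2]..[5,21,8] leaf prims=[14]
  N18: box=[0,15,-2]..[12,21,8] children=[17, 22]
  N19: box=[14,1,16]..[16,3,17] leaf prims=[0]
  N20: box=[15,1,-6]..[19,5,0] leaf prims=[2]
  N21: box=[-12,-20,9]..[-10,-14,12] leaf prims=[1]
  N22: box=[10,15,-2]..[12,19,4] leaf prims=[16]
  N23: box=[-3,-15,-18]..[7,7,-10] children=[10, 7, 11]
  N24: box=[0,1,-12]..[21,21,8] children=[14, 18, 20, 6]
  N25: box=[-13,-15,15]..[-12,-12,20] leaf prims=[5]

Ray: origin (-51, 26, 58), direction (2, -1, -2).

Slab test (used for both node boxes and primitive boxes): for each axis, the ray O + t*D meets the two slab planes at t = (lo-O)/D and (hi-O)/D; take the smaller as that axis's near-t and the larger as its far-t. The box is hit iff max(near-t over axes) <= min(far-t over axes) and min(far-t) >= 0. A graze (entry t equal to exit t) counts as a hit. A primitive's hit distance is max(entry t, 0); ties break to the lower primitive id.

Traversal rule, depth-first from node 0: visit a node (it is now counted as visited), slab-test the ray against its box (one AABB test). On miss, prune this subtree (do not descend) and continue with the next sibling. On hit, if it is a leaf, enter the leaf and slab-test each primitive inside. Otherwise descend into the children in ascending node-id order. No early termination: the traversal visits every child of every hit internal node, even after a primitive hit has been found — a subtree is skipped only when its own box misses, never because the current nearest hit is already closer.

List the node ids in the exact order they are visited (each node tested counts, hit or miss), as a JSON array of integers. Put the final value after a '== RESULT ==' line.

Trace the traversal:
N0 x:[31/2,36] y:[5,46] z:[18,38] -> hit [18,36], descend [4, 8, 23, 24]
  N4 x:[31/2,67/2] y:[6,25] z:[18,45/2] -> hit [18,45/2], descend [1, 13, 15, 19]
    N1 x:[31/2,17] y:[14,20] z:[37/2,41/2] -> miss, prune
    N13 x:[27,28] y:[6,8] z:[18,20] -> miss, prune
    N15 x:[24,53/2] y:[7,9] z:[22,45/2] -> miss, prune
    N19 x:[65/2,67/2] y:[23,25] z:[41/2,21] -> miss, prune
  N8 x:[33/2,61/2] y:[33,46] z:[19,51/2] -> miss, prune
  N23 x:[24,29] y:[19,41] z:[34,38] -> miss, prune
  N24 x:[51/2,36] y:[5,25] z:[25,35] -> miss, prune

Summary -> nodes [0, 4, 1, 13, 15, 19, 8, 23, 24]; box-tests=9; leaf-entries=0; first=miss

== RESULT ==
[0, 4, 1, 13, 15, 19, 8, 23, 24]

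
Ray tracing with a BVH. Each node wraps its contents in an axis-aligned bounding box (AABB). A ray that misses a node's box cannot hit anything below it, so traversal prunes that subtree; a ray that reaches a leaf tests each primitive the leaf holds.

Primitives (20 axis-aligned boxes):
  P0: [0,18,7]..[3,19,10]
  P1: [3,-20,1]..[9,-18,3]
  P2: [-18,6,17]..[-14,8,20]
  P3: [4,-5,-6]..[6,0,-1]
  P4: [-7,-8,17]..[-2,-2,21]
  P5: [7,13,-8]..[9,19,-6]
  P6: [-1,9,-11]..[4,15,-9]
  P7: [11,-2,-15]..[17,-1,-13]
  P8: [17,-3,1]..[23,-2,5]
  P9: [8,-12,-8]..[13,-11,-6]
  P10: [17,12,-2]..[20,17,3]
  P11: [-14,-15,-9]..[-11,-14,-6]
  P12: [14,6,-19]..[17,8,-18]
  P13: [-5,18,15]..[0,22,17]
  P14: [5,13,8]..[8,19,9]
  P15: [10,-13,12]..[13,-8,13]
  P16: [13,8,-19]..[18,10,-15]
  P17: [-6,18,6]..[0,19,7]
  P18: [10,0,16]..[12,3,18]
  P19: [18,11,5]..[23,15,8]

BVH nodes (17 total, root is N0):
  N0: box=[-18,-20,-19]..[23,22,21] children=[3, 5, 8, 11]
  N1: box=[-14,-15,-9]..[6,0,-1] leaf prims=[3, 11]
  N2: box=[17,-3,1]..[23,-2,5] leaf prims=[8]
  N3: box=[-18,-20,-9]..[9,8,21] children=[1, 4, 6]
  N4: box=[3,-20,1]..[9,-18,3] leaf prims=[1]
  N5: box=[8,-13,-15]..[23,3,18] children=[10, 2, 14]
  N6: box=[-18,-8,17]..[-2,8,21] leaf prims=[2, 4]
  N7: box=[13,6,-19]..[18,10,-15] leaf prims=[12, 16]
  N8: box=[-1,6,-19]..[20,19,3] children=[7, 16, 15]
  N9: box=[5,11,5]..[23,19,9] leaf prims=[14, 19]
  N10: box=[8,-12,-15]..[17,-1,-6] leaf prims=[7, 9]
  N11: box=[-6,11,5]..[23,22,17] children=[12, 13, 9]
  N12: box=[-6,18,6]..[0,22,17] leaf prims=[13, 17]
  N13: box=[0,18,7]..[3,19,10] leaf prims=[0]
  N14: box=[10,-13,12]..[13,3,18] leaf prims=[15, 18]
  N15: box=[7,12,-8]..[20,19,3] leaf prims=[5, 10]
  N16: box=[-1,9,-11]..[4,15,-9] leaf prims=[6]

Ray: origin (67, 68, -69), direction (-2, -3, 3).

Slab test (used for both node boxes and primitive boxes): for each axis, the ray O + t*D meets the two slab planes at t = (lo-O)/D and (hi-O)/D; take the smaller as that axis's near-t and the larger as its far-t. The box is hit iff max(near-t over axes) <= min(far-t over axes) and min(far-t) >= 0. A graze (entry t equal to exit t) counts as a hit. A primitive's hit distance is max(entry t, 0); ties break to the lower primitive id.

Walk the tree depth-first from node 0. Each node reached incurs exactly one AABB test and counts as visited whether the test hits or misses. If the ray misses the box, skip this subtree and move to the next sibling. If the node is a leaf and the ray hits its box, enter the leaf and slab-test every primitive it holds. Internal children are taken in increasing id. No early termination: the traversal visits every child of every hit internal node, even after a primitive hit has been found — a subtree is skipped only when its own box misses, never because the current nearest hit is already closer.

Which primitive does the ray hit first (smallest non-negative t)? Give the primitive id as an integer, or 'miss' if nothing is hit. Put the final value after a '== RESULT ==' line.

Walk:
N0 x:[22,85/2] y:[46/3,88/3] z:[50/3,30] -> hit [22,88/3], descend [3, 5, 8, 11]
  N3 x:[29,85/2] y:[20,88/3] z:[20,30] -> hit [29,88/3], descend [1, 4, 6]
    N1 x:[61/2,81/2] y:[68/3,83/3] z:[20,68/3] -> miss, prune
    N4 x:[29,32] y:[86/3,88/3] z:[70/3,24] -> miss, prune
    N6 x:[69/2,85/2] y:[20,76/3] z:[86/3,30] -> miss, prune
  N5 x:[22,59/2] y:[65/3,27] z:[18,29] -> hit [22,27], descend [2, 10, 14]
    N2 x:[22,25] y:[70/3,71/3] z:[70/3,74/3] -> hit [70/3,71/3] leaf, test {P8@t=70/3}
    N10 x:[25,59/2] y:[23,80/3] z:[18,21] -> miss, prune
    N14 x:[27,57/2] y:[65/3,27] z:[27,29] -> hit [27,27] leaf, test {P15@t=27, P18(miss)}
  N8 x:[47/2,34] y:[49/3,62/3] z:[50/3,24] -> miss, prune
  N11 x:[22,73/2] y:[46/3,19] z:[74/3,86/3] -> miss, prune

Summary -> nodes [0, 3, 1, 4, 6, 5, 2, 10, 14, 8, 11]; box-tests=11; leaf-entries=2; first=P8

== RESULT ==
8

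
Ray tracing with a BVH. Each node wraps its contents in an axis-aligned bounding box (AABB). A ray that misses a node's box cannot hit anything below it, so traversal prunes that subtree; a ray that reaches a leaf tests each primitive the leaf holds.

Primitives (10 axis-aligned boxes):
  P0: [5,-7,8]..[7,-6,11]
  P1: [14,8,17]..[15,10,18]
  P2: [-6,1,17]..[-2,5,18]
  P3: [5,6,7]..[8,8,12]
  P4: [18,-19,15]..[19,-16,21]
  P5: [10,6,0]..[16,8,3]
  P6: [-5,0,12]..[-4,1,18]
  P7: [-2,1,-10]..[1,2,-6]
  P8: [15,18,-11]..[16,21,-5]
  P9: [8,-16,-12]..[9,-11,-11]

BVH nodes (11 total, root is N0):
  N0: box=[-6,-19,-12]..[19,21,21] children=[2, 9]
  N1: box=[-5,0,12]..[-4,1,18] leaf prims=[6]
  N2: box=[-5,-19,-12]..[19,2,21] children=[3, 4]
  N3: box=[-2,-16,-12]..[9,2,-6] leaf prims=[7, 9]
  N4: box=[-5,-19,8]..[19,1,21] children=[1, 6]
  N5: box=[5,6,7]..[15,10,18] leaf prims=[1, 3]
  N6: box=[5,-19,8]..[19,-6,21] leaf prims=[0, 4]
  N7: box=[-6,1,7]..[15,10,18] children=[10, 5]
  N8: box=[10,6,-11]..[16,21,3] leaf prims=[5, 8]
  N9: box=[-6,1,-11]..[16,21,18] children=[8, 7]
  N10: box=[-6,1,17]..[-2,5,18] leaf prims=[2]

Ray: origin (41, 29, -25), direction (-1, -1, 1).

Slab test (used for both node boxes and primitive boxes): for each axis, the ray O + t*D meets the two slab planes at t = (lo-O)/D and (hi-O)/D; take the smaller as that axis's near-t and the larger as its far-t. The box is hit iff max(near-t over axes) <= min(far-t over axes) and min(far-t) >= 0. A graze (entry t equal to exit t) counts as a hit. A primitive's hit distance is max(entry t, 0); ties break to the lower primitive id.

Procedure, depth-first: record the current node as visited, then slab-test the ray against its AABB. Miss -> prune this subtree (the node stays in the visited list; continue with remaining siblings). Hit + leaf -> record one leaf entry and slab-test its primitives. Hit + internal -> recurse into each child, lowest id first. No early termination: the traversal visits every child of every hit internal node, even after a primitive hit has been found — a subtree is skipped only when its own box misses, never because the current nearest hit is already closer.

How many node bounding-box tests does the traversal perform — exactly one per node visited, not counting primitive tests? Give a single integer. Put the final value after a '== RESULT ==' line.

Traverse from the root:
N0 x:[22,47] y:[8,48] z:[13,46] -> hit [22,46], descend [2, 9]
  N2 x:[22,46] y:[27,48] z:[13,46] -> hit [27,46], descend [3, 4]
    N3 x:[32,43] y:[27,45] z:[13,19] -> miss, prune
    N4 x:[22,46] y:[28,48] z:[33,46] -> hit [33,46], descend [1, 6]
      N1 x:[45,46] y:[28,29] z:[37,43] -> miss, prune
      N6 x:[22,36] y:[35,48] z:[33,46] -> hit [35,36] leaf, test {P0@t=35, P4(miss)}
  N9 x:[25,47] y:[8,28] z:[14,43] -> hit [25,28], descend [7, 8]
    N7 x:[26,47] y:[19,28] z:[32,43] -> miss, prune
    N8 x:[25,31] y:[8,23] z:[14,28] -> miss, prune

Visited [0, 2, 3, 4, 1, 6, 9, 7, 8]. Tests: 9 box, 1 leaf. Nearest: P0.

== RESULT ==
9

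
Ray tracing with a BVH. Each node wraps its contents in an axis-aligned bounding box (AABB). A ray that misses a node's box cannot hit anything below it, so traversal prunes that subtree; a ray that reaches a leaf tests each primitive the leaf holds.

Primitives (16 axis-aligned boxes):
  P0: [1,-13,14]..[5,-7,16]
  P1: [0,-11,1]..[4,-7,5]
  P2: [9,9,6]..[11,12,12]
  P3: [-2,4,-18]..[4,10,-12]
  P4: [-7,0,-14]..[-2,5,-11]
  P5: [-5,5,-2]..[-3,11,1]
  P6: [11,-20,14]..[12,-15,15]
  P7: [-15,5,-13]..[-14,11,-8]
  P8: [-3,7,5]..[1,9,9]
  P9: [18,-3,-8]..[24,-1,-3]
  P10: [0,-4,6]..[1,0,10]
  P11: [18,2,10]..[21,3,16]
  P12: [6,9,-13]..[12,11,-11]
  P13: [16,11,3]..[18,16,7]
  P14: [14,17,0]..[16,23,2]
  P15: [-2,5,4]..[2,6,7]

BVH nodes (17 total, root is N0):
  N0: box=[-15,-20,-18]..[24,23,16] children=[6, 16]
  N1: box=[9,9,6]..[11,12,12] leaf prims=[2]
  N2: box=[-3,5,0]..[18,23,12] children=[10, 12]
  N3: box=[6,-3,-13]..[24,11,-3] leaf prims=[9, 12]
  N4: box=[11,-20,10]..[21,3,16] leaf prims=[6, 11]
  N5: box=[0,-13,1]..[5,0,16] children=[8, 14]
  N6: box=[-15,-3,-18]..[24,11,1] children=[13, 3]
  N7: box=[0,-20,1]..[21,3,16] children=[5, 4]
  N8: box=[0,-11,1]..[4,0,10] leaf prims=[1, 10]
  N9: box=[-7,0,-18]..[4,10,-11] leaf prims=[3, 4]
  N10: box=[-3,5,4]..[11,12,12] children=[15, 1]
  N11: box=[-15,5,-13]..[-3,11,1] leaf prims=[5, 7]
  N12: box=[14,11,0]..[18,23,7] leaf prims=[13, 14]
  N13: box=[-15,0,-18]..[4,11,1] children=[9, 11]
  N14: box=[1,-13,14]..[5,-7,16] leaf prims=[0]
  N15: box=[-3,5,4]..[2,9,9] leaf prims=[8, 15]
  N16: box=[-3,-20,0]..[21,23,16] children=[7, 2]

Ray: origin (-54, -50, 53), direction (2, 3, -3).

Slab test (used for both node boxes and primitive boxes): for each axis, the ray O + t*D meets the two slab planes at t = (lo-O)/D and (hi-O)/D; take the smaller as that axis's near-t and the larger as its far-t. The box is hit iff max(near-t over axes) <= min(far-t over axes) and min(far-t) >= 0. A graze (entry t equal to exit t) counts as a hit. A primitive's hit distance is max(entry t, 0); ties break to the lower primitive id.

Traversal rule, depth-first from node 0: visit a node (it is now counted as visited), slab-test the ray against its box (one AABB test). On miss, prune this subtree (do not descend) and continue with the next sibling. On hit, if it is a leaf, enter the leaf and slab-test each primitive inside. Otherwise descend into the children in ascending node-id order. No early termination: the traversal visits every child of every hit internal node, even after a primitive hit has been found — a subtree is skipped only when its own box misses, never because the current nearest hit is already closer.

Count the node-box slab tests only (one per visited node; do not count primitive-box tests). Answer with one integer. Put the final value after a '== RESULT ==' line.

Traverse from the root:
N0 x:[39/2,39] y:[10,73/3] z:[37/3,71/3] -> hit [39/2,71/3], descend [6, 16]
  N6 x:[39/2,39] y:[47/3,61/3] z:[52/3,71/3] -> hit [39/2,61/3], descend [3, 13]
    N3 x:[30,39] y:[47/3,61/3] z:[56/3,22] -> miss, prune
    N13 x:[39/2,29] y:[50/3,61/3] z:[52/3,71/3] -> hit [39/2,61/3], descend [9, 11]
      N9 x:[47/2,29] y:[50/3,20] z:[64/3,71/3] -> miss, prune
      N11 x:[39/2,51/2] y:[55/3,61/3] z:[52/3,22] -> hit [39/2,61/3] leaf, test {P5(miss), P7(miss)}
  N16 x:[51/2,75/2] y:[10,73/3] z:[37/3,53/3] -> miss, prune

Summary -> nodes [0, 6, 3, 13, 9, 11, 16]; box-tests=7; leaf-entries=1; first=miss

== RESULT ==
7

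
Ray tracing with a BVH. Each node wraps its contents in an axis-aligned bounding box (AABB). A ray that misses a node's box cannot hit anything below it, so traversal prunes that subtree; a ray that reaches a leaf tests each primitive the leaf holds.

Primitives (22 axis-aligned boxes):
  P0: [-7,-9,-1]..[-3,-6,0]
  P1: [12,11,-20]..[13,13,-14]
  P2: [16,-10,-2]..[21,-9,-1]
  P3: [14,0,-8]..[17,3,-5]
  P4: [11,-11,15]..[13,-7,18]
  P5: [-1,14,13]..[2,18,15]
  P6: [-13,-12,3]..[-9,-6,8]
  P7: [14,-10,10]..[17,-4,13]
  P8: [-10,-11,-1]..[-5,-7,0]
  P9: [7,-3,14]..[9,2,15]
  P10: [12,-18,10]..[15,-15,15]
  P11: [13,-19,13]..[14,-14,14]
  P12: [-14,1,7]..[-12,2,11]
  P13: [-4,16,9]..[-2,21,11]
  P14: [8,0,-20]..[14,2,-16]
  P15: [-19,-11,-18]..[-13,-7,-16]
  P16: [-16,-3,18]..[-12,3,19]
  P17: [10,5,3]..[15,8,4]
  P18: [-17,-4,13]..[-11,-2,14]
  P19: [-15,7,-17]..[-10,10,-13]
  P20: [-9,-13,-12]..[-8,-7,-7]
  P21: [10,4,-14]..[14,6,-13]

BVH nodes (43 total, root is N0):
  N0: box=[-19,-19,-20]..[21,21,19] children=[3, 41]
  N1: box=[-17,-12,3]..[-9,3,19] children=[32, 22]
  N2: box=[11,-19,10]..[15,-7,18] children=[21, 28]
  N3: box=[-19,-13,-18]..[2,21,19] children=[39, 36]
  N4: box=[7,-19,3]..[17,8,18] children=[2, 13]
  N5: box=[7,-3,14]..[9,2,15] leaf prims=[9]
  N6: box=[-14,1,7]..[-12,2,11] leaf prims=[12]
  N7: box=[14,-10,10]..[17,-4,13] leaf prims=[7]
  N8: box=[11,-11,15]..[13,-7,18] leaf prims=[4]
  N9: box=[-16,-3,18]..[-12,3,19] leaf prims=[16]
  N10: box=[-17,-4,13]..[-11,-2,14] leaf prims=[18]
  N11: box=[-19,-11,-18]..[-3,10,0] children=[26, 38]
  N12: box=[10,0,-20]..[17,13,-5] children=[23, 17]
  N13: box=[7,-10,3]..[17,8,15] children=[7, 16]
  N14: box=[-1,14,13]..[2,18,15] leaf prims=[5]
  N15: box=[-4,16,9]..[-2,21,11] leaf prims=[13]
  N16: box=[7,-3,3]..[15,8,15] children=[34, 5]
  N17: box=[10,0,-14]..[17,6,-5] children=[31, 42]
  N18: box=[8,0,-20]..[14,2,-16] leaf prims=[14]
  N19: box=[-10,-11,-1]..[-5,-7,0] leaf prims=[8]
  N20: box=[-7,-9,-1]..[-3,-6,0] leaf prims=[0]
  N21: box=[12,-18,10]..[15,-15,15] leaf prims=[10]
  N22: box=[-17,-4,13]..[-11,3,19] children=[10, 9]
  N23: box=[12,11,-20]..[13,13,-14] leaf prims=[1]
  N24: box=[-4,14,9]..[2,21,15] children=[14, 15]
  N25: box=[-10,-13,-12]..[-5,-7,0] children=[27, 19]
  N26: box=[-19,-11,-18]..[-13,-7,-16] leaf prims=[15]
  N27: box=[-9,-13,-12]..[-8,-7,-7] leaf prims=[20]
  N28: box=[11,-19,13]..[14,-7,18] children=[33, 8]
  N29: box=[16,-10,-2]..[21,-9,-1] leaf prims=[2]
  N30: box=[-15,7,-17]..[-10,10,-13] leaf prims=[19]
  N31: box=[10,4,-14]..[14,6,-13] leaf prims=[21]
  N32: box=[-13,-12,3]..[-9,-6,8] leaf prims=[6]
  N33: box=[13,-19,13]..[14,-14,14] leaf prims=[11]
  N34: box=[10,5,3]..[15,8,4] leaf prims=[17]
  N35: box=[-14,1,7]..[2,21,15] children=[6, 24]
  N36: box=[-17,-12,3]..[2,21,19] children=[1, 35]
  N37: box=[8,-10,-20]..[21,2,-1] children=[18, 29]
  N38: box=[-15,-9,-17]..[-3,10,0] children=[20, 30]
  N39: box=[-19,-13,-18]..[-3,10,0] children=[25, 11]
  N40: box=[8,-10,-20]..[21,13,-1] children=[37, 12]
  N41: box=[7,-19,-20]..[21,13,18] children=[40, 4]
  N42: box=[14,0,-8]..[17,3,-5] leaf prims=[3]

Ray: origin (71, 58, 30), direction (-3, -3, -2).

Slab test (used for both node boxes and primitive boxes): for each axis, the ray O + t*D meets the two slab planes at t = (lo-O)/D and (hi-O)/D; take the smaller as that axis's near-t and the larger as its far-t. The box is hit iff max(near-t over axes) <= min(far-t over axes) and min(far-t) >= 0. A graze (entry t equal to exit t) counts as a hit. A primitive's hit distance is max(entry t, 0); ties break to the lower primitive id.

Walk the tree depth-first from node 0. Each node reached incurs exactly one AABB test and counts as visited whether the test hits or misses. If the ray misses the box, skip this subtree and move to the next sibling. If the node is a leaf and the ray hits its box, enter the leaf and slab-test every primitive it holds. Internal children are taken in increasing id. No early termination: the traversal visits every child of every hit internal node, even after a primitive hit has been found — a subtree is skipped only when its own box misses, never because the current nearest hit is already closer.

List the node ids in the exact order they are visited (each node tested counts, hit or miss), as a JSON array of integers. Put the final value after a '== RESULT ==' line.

Trace the traversal:
N0 x:[50/3,30] y:[37/3,77/3] z:[11/2,25] -> hit [50/3,25], descend [3, 41]
  N3 x:[23,30] y:[37/3,71/3] z:[11/2,24] -> hit [23,71/3], descend [36, 39]
    N36 x:[23,88/3] y:[37/3,70/3] z:[11/2,27/2] -> miss, prune
    N39 x:[74/3,30] y:[16,71/3] z:[15,24] -> miss, prune
  N41 x:[50/3,64/3] y:[15,77/3] z:[6,25] -> hit [50/3,64/3], descend [4, 40]
    N4 x:[18,64/3] y:[50/3,77/3] z:[6,27/2] -> miss, prune
    N40 x:[50/3,21] y:[15,68/3] z:[31/2,25] -> hit [50/3,21], descend [12, 37]
      N12 x:[18,61/3] y:[15,58/3] z:[35/2,25] -> hit [18,58/3], descend [17, 23]
        N17 x:[18,61/3] y:[52/3,58/3] z:[35/2,22] -> hit [18,58/3], descend [31, 42]
          N31 x:[19,61/3] y:[52/3,18] z:[43/2,22] -> miss, prune
          N42 x:[18,19] y:[55/3,58/3] z:[35/2,19] -> hit [55/3,19] leaf, test {P3@t=55/3}
        N23 x:[58/3,59/3] y:[15,47/3] z:[22,25] -> miss, prune
      N37 x:[50/3,21] y:[56/3,68/3] z:[31/2,25] -> hit [56/3,21], descend [18, 29]
        N18 x:[19,21] y:[56/3,58/3] z:[23,25] -> miss, prune
        N29 x:[50/3,55/3] y:[67/3,68/3] z:[31/2,16] -> miss, prune

15 AABB tests over nodes [0, 3, 36, 39, 41, 4, 40, 12, 17, 31, 42, 23, 37, 18, 29]; 1 leaf entered; closest P3.

== RESULT ==
[0, 3, 36, 39, 41, 4, 40, 12, 17, 31, 42, 23, 37, 18, 29]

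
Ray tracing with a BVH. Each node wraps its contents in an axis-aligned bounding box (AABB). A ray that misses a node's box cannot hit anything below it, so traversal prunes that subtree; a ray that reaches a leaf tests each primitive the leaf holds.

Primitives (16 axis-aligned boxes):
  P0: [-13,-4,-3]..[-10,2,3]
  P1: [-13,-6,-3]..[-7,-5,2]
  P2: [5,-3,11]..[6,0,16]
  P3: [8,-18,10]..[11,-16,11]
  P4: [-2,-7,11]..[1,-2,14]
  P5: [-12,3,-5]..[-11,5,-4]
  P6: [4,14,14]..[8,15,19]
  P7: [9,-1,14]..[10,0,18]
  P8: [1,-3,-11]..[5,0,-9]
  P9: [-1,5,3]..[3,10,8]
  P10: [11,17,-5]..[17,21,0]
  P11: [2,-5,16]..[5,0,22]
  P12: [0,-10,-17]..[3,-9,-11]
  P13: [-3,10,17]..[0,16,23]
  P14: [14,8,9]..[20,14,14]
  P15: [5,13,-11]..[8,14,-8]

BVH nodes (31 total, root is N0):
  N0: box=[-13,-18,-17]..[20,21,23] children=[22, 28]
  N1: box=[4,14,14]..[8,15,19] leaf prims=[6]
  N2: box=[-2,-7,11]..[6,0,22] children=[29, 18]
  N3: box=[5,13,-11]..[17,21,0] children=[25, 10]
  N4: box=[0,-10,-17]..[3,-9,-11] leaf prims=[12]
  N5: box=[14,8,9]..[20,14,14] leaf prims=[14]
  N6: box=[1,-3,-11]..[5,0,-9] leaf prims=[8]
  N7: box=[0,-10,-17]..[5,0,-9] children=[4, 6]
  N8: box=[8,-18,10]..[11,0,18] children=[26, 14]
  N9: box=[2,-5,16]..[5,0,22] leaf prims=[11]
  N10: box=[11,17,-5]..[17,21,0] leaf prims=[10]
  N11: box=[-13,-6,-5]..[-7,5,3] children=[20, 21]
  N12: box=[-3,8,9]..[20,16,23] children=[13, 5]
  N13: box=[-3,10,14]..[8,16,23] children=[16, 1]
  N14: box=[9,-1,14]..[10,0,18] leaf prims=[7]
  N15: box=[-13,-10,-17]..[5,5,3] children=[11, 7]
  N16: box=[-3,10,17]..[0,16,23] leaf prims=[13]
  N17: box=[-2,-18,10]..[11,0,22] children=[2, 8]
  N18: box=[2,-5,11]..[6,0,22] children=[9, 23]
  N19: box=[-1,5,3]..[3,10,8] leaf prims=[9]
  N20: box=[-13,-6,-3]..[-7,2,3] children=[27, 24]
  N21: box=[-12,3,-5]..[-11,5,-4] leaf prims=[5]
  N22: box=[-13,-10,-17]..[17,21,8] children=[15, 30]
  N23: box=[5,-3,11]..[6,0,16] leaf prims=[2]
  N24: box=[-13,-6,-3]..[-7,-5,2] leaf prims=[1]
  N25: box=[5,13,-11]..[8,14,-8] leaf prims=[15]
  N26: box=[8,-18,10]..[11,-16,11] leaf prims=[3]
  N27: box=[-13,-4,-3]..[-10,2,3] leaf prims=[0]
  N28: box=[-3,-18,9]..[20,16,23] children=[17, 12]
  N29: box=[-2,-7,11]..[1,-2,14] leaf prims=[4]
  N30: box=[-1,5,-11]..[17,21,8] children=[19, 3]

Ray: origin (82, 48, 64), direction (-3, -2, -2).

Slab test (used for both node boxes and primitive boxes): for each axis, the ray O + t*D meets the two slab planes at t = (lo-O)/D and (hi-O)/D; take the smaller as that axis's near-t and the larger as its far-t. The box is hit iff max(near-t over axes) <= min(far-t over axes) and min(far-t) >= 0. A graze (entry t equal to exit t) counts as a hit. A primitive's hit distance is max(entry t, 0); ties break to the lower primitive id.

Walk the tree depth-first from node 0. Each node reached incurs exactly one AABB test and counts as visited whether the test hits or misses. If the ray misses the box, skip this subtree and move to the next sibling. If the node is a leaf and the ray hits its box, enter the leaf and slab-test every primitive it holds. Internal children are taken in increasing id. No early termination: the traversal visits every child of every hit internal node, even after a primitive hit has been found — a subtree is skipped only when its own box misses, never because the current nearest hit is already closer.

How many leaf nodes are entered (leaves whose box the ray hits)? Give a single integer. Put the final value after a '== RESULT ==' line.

Trace the traversal:
N0 x:[62/3,95/3] y:[27/2,33] z:[41/2,81/2] -> hit [62/3,95/3], descend [22, 28]
  N22 x:[65/3,95/3] y:[27/2,29] z:[28,81/2] -> hit [28,29], descend [15, 30]
    N15 x:[77/3,95/3] y:[43/2,29] z:[61/2,81/2] -> miss, prune
    N30 x:[65/3,83/3] y:[27/2,43/2] z:[28,75/2] -> miss, prune
  N28 x:[62/3,85/3] y:[16,33] z:[41/2,55/2] -> hit [62/3,55/2], descend [12, 17]
    N12 x:[62/3,85/3] y:[16,20] z:[41/2,55/2] -> miss, prune
    N17 x:[71/3,28] y:[24,33] z:[21,27] -> hit [24,27], descend [2, 8]
      N2 x:[76/3,28] y:[24,55/2] z:[21,53/2] -> hit [76/3,53/2], descend [18, 29]
        N18 x:[76/3,80/3] y:[24,53/2] z:[21,53/2] -> hit [76/3,53/2], descend [9, 23]
          N9 x:[77/3,80/3] y:[24,53/2] z:[21,24] -> miss, prune
          N23 x:[76/3,77/3] y:[24,51/2] z:[24,53/2] -> hit [76/3,51/2] leaf, test {P2@t=76/3}
        N29 x:[27,28] y:[25,55/2] z:[25,53/2] -> miss, prune
      N8 x:[71/3,74/3] y:[24,33] z:[23,27] -> hit [24,74/3], descend [14, 26]
        N14 x:[24,73/3] y:[24,49/2] z:[23,25] -> hit [24,73/3] leaf, test {P7@t=24}
        N26 x:[71/3,74/3] y:[32,33] z:[53/2,27] -> miss, prune

Summary -> nodes [0, 22, 15, 30, 28, 12, 17, 2, 18, 9, 23, 29, 8, 14, 26]; box-tests=15; leaf-entries=2; first=P7

== RESULT ==
2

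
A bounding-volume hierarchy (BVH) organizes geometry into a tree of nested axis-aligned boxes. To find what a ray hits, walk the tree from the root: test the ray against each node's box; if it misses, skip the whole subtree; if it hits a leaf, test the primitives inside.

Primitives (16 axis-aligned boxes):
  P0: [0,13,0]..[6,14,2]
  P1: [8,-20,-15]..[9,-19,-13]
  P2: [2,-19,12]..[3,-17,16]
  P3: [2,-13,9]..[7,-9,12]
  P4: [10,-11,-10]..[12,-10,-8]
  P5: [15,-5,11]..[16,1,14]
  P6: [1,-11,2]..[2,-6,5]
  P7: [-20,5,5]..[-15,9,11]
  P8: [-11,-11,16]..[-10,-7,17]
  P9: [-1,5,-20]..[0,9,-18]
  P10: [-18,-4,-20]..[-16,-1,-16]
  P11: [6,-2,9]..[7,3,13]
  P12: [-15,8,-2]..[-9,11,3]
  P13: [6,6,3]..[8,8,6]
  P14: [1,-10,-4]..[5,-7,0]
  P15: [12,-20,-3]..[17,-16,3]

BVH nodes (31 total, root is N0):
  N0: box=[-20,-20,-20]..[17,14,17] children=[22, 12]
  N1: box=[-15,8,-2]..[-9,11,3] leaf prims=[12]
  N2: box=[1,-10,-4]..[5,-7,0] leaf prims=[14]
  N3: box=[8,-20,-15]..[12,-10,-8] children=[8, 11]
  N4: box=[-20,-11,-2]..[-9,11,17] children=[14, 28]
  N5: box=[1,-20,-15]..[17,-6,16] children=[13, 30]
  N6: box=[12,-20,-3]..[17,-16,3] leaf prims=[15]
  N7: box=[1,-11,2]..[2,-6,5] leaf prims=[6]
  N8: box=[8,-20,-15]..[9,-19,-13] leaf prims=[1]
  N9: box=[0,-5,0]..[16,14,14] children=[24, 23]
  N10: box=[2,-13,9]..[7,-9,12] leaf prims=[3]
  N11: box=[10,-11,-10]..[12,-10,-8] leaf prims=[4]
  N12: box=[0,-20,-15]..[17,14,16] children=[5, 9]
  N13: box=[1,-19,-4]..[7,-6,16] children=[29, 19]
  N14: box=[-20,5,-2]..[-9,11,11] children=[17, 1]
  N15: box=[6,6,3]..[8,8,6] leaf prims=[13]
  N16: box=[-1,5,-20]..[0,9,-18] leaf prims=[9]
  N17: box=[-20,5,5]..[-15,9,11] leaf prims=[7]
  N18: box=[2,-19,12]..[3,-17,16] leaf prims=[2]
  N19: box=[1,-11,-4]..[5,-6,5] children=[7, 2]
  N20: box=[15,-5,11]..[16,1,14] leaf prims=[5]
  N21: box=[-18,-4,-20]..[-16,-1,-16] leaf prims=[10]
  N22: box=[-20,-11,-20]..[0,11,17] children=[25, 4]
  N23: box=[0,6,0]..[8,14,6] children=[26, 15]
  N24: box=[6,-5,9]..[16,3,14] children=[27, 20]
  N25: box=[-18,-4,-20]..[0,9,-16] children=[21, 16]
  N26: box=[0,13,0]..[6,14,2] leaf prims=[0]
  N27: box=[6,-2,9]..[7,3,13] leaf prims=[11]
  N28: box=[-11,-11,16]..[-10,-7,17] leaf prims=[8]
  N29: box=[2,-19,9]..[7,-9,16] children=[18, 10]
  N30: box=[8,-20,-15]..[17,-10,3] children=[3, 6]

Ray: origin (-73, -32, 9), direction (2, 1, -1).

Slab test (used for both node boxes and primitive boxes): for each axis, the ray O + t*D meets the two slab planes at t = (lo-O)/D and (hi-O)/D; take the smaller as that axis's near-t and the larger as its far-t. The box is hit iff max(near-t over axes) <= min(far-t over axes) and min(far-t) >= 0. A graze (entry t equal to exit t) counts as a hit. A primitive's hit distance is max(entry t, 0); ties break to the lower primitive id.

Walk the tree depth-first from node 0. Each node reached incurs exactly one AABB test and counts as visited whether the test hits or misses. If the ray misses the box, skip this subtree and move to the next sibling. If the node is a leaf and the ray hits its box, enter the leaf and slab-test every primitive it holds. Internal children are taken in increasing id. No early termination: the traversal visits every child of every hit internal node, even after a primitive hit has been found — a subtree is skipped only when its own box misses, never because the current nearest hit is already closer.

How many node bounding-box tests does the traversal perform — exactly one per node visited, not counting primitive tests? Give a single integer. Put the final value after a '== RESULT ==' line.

Trace the traversal:
N0 x:[53/2,45] y:[12,46] z:[-8,29] -> hit [53/2,29], descend [12, 22]
  N12 x:[73/2,45] y:[12,46] z:[-7,24] -> miss, prune
  N22 x:[53/2,73/2] y:[21,43] z:[-8,29] -> hit [53/2,29], descend [4, 25]
    N4 x:[53/2,32] y:[21,43] z:[-8,11] -> miss, prune
    N25 x:[55/2,73/2] y:[28,41] z:[25,29] -> hit [28,29], descend [16, 21]
      N16 x:[36,73/2] y:[37,41] z:[27,29] -> miss, prune
      N21 x:[55/2,57/2] y:[28,31] z:[25,29] -> hit [28,57/2] leaf, test {P10@t=28}

Visited [0, 12, 22, 4, 25, 16, 21]. Tests: 7 box, 1 leaf. Nearest: P10.

== RESULT ==
7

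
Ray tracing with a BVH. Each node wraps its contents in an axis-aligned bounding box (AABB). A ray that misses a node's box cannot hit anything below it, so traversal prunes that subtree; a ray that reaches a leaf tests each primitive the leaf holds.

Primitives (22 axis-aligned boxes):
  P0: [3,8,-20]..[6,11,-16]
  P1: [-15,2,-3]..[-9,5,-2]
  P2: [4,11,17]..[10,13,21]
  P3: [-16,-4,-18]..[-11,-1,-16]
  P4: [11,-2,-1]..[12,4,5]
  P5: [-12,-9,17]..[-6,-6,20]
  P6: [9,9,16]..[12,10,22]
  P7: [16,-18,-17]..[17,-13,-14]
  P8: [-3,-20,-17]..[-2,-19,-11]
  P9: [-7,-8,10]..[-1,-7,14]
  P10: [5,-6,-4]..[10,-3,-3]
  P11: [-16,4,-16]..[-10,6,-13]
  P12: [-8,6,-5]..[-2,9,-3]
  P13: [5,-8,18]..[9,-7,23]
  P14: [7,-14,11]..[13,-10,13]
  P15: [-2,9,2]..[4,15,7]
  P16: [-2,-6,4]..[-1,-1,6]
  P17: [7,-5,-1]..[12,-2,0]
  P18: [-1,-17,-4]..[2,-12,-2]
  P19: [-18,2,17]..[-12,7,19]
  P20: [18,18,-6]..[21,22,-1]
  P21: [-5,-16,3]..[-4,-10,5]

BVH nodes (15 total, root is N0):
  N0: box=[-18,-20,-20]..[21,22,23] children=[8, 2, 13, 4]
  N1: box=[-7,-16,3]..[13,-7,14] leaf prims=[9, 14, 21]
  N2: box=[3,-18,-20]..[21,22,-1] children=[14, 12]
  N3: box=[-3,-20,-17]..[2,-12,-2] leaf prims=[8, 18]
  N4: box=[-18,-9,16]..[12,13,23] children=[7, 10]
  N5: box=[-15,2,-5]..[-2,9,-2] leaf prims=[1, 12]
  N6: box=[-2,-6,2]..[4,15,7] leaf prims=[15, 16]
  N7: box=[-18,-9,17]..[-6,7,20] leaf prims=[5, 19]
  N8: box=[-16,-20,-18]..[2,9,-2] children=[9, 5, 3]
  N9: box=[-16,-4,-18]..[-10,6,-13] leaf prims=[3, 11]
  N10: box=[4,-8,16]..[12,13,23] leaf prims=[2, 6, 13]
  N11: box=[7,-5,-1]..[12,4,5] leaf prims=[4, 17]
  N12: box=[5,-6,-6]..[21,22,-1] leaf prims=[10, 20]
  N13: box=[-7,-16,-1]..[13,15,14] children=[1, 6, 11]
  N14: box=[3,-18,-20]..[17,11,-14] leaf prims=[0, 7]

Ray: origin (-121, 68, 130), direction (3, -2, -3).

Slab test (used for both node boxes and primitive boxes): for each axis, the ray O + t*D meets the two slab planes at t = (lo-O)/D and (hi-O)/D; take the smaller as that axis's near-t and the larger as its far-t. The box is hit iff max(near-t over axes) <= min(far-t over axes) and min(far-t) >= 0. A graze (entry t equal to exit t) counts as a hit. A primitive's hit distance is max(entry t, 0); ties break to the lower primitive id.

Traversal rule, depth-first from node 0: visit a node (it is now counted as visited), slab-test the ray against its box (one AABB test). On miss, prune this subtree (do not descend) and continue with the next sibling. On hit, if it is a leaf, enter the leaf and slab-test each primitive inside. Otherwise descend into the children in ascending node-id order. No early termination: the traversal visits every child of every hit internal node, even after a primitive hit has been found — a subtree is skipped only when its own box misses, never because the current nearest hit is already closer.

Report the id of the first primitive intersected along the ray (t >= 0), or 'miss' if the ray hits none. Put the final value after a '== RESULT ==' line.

Walk:
N0 x:[103/3,142/3] y:[23,44] z:[107/3,50] -> hit [107/3,44], descend [2, 4, 8, 13]
  N2 x:[124/3,142/3] y:[23,43] z:[131/3,50] -> miss, prune
  N4 x:[103/3,133/3] y:[55/2,77/2] z:[107/3,38] -> hit [107/3,38], descend [7, 10]
    N7 x:[103/3,115/3] y:[61/2,77/2] z:[110/3,113/3] -> hit [110/3,113/3] leaf, test {P5@t=37, P19(miss)}
    N10 x:[125/3,133/3] y:[55/2,38] z:[107/3,38] -> miss, prune
  N8 x:[35,41] y:[59/2,44] z:[44,148/3] -> miss, prune
  N13 x:[38,134/3] y:[53/2,42] z:[116/3,131/3] -> hit [116/3,42], descend [1, 6, 11]
    N1 x:[38,134/3] y:[75/2,42] z:[116/3,127/3] -> hit [116/3,42] leaf, test {P9(miss), P14(miss), P21(miss)}
    N6 x:[119/3,125/3] y:[53/2,37] z:[41,128/3] -> miss, prune
    N11 x:[128/3,133/3] y:[32,73/2] z:[125/3,131/3] -> miss, prune

Summary -> nodes [0, 2, 4, 7, 10, 8, 13, 1, 6, 11]; box-tests=10; leaf-entries=2; first=P5

== RESULT ==
5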